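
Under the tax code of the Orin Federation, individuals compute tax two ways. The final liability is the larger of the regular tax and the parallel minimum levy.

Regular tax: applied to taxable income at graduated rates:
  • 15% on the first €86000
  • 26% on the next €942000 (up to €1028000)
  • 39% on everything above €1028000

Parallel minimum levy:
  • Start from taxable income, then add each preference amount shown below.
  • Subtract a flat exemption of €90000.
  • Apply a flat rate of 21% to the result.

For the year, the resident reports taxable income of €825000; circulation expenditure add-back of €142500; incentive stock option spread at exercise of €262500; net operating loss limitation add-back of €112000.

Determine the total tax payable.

€262920

Parallel minimum levy:
  Adjusted income: €825000 + €142500 + €262500 + €112000 = €1342000
  Less exemption €90000 → base €1252000
  €1252000 × 21% = €262920

Regular tax:
  €86000 × 15% = €12900
  €739000 × 26% = €192140
  → €205040

€262920 > €205040, so the parallel minimum levy is the binding amount.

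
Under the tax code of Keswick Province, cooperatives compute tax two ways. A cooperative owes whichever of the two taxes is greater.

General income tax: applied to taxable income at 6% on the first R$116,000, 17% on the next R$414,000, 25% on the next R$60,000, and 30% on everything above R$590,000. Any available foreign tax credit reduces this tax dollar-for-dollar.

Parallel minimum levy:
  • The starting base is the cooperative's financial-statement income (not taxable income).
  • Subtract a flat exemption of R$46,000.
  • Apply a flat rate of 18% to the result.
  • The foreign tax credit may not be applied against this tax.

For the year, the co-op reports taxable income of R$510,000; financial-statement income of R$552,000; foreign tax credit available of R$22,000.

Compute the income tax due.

R$91,080

General income tax:
  R$116,000 × 6% = R$6,960
  R$394,000 × 17% = R$66,980
  → R$73,940
  Less foreign tax credit R$22,000 → R$51,940

Parallel minimum levy:
  Base (financial-statement income): R$552,000
  Less exemption R$46,000 → base R$506,000
  R$506,000 × 18% = R$91,080

R$91,080 > R$51,940, so the parallel minimum levy is the binding amount.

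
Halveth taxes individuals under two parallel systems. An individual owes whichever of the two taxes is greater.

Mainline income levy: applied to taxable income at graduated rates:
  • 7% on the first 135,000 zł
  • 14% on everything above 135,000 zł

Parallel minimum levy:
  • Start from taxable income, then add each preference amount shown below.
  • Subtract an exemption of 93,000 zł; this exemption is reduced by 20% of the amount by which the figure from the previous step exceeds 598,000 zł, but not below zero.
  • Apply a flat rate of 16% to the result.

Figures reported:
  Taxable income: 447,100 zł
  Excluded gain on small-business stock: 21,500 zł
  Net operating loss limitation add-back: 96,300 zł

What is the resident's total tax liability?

75,504 zł

Mainline income levy:
  135,000 zł × 7% = 9,450 zł
  312,100 zł × 14% = 43,694 zł
  → 53,144 zł

Parallel minimum levy:
  Adjusted income: 447,100 zł + 21,500 zł + 96,300 zł = 564,900 zł
  Exemption: 564,900 zł ≤ 598,000 zł, so full 93,000 zł applies
  Base: 564,900 zł − 93,000 zł = 471,900 zł
  471,900 zł × 16% = 75,504 zł

75,504 zł > 53,144 zł, so the parallel minimum levy is the binding amount.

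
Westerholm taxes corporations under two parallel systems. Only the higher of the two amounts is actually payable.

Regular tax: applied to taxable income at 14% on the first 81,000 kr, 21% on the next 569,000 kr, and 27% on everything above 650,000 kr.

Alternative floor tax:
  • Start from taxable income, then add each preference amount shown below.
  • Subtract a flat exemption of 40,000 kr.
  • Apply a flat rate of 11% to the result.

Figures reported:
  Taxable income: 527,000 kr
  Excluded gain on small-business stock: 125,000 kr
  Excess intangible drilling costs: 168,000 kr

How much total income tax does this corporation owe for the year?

Alternative floor tax:
  Adjusted income: 527,000 kr + 125,000 kr + 168,000 kr = 820,000 kr
  Less exemption 40,000 kr → base 780,000 kr
  780,000 kr × 11% = 85,800 kr

Regular tax:
  81,000 kr × 14% = 11,340 kr
  446,000 kr × 21% = 93,660 kr
  → 105,000 kr

105,000 kr > 85,800 kr, so the regular tax governs.

105,000 kr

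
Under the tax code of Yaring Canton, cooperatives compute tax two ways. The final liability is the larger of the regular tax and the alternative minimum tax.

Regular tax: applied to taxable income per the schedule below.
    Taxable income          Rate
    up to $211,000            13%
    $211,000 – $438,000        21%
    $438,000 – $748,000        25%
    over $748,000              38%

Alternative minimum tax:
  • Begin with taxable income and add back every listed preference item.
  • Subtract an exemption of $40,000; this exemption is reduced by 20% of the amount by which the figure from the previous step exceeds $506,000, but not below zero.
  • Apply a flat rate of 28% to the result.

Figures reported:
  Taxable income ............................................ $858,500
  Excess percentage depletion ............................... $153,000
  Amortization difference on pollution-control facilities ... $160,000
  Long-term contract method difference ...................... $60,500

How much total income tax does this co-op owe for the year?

$344,960

Regular tax:
  $211,000 × 13% = $27,430
  $227,000 × 21% = $47,670
  $310,000 × 25% = $77,500
  $110,500 × 38% = $41,990
  → $194,590

Alternative minimum tax:
  Adjusted income: $858,500 + $153,000 + $160,000 + $60,500 = $1,232,000
  Exemption: 20% × ($1,232,000 − $506,000) = $145,200 ≥ $40,000, so the exemption is fully phased out
  Base: $1,232,000 − $0 = $1,232,000
  $1,232,000 × 28% = $344,960

$344,960 > $194,590, so the alternative minimum tax is the binding amount.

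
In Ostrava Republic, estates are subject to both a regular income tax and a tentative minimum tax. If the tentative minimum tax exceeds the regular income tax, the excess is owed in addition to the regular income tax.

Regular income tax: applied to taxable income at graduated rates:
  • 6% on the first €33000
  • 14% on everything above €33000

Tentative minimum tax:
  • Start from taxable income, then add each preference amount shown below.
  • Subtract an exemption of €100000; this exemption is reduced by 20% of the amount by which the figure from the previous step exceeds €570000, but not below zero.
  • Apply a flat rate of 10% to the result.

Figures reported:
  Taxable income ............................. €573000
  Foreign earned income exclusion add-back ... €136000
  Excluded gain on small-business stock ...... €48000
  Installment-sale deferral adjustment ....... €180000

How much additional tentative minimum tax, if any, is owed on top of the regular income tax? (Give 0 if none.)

€13460

Regular income tax:
  €33000 × 6% = €1980
  €540000 × 14% = €75600
  → €77580

Tentative minimum tax:
  Adjusted income: €573000 + €136000 + €48000 + €180000 = €937000
  Exemption: €100000 − 20% × (€937000 − €570000) = €100000 − €73400 = €26600
  Base: €937000 − €26600 = €910400
  €910400 × 10% = €91040

Excess of tentative minimum tax over regular income tax: €91040 − €77580 = €13460.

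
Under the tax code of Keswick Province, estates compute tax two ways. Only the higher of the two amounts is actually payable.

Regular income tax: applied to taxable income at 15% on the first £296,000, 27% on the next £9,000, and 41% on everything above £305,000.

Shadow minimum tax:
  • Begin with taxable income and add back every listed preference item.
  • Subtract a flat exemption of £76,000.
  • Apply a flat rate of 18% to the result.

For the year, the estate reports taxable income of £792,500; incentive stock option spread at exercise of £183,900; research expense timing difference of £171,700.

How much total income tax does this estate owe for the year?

£246,705

Regular income tax:
  £296,000 × 15% = £44,400
  £9,000 × 27% = £2,430
  £487,500 × 41% = £199,875
  → £246,705

Shadow minimum tax:
  Adjusted income: £792,500 + £183,900 + £171,700 = £1,148,100
  Less exemption £76,000 → base £1,072,100
  £1,072,100 × 18% = £192,978

£246,705 > £192,978, so the regular income tax governs.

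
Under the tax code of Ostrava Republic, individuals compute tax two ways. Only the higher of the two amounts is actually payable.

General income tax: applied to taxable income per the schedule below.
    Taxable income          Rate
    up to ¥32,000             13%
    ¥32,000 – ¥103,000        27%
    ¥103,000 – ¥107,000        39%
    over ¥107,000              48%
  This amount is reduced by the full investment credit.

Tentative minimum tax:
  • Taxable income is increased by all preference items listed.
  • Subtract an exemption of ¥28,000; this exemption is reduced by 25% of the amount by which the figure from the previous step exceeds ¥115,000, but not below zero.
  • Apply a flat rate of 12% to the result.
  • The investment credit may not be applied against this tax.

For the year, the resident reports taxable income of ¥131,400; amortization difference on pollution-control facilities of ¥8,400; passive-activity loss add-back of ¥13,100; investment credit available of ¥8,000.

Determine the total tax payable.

General income tax:
  ¥32,000 × 13% = ¥4,160
  ¥71,000 × 27% = ¥19,170
  ¥4,000 × 39% = ¥1,560
  ¥24,400 × 48% = ¥11,712
  → ¥36,602
  Less investment credit ¥8,000 → ¥28,602

Tentative minimum tax:
  Adjusted income: ¥131,400 + ¥8,400 + ¥13,100 = ¥152,900
  Exemption: ¥28,000 − 25% × (¥152,900 − ¥115,000) = ¥28,000 − ¥9,475 = ¥18,525
  Base: ¥152,900 − ¥18,525 = ¥134,375
  ¥134,375 × 12% = ¥16,125

¥28,602 > ¥16,125, so the general income tax governs.

¥28,602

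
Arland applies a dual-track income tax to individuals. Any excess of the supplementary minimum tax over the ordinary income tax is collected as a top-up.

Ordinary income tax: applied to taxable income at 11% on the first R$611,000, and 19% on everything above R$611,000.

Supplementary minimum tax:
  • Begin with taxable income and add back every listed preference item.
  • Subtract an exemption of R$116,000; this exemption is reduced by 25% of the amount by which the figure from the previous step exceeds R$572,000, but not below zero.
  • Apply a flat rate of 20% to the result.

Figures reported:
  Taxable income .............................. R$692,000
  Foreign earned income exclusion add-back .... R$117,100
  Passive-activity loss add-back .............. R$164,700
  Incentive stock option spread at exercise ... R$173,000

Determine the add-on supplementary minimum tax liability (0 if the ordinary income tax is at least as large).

Ordinary income tax:
  R$611,000 × 11% = R$67,210
  R$81,000 × 19% = R$15,390
  → R$82,600

Supplementary minimum tax:
  Adjusted income: R$692,000 + R$117,100 + R$164,700 + R$173,000 = R$1,146,800
  Exemption: 25% × (R$1,146,800 − R$572,000) = R$143,700 ≥ R$116,000, so the exemption is fully phased out
  Base: R$1,146,800 − R$0 = R$1,146,800
  R$1,146,800 × 20% = R$229,360

Excess of supplementary minimum tax over ordinary income tax: R$229,360 − R$82,600 = R$146,760.

R$146,760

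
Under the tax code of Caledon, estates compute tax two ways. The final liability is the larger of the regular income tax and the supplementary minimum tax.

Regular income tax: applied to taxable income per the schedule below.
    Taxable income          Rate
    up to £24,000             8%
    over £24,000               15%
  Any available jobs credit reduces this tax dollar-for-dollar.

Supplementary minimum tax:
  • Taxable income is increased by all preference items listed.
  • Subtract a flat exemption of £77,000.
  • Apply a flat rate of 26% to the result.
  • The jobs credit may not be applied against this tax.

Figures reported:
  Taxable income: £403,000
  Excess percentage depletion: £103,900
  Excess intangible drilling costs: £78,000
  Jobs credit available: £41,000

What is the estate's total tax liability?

£132,054

Regular income tax:
  £24,000 × 8% = £1,920
  £379,000 × 15% = £56,850
  → £58,770
  Less jobs credit £41,000 → £17,770

Supplementary minimum tax:
  Adjusted income: £403,000 + £103,900 + £78,000 = £584,900
  Less exemption £77,000 → base £507,900
  £507,900 × 26% = £132,054

£132,054 > £17,770, so the supplementary minimum tax is the binding amount.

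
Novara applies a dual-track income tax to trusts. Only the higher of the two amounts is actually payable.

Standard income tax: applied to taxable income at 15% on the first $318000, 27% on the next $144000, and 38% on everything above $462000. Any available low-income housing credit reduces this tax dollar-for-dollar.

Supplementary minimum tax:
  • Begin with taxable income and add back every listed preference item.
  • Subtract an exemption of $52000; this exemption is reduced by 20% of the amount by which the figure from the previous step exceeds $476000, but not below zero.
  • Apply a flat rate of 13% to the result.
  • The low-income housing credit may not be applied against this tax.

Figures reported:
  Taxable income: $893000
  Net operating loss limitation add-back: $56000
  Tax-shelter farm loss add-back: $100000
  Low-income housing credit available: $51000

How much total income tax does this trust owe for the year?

$199360

Supplementary minimum tax:
  Adjusted income: $893000 + $56000 + $100000 = $1049000
  Exemption: 20% × ($1049000 − $476000) = $114600 ≥ $52000, so the exemption is fully phased out
  Base: $1049000 − $0 = $1049000
  $1049000 × 13% = $136370

Standard income tax:
  $318000 × 15% = $47700
  $144000 × 27% = $38880
  $431000 × 38% = $163780
  → $250360
  Less low-income housing credit $51000 → $199360

$199360 > $136370, so the standard income tax governs.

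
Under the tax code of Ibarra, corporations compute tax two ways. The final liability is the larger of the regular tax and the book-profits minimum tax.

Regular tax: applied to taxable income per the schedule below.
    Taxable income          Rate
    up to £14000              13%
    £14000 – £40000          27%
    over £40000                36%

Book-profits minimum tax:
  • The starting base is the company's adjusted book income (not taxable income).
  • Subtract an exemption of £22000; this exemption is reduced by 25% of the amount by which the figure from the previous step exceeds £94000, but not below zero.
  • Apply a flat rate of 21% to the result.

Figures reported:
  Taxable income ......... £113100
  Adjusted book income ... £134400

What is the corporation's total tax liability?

Book-profits minimum tax:
  Base (adjusted book income): £134400
  Exemption: £22000 − 25% × (£134400 − £94000) = £22000 − £10100 = £11900
  Base: £134400 − £11900 = £122500
  £122500 × 21% = £25725

Regular tax:
  £14000 × 13% = £1820
  £26000 × 27% = £7020
  £73100 × 36% = £26316
  → £35156

£35156 > £25725, so the regular tax governs.

£35156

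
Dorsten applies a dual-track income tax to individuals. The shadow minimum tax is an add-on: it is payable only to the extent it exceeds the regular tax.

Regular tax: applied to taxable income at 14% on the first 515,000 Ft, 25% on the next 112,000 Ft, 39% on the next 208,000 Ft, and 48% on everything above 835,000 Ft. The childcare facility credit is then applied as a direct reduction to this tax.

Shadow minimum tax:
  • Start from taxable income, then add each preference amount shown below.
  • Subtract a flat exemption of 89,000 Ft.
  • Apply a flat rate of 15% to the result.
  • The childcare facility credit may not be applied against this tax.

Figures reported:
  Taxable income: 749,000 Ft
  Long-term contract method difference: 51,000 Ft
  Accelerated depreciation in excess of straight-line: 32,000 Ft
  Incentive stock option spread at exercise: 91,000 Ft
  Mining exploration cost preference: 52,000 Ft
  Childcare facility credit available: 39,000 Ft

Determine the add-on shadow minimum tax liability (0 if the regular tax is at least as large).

24,220 Ft

Regular tax:
  515,000 Ft × 14% = 72,100 Ft
  112,000 Ft × 25% = 28,000 Ft
  122,000 Ft × 39% = 47,580 Ft
  → 147,680 Ft
  Less childcare facility credit 39,000 Ft → 108,680 Ft

Shadow minimum tax:
  Adjusted income: 749,000 Ft + 51,000 Ft + 32,000 Ft + 91,000 Ft + 52,000 Ft = 975,000 Ft
  Less exemption 89,000 Ft → base 886,000 Ft
  886,000 Ft × 15% = 132,900 Ft

Excess of shadow minimum tax over regular tax: 132,900 Ft − 108,680 Ft = 24,220 Ft.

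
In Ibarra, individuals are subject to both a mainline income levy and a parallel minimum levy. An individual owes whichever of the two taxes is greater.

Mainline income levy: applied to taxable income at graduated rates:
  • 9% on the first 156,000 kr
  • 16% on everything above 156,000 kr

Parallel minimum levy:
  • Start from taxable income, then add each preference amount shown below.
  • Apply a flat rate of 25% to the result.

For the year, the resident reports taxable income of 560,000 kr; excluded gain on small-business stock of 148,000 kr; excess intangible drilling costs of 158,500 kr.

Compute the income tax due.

216,625 kr

Parallel minimum levy:
  Adjusted income: 560,000 kr + 148,000 kr + 158,500 kr = 866,500 kr
  866,500 kr × 25% = 216,625 kr

Mainline income levy:
  156,000 kr × 9% = 14,040 kr
  404,000 kr × 16% = 64,640 kr
  → 78,680 kr

216,625 kr > 78,680 kr, so the parallel minimum levy is the binding amount.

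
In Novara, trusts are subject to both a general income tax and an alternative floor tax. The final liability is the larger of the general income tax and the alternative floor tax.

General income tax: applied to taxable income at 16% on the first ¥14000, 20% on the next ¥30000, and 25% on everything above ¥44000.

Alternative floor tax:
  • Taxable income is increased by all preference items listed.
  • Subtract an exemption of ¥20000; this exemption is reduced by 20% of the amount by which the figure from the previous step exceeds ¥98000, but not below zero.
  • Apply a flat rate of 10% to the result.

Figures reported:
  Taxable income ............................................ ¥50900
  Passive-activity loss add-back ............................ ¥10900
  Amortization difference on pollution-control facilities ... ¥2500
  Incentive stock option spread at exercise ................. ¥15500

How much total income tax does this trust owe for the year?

Alternative floor tax:
  Adjusted income: ¥50900 + ¥10900 + ¥2500 + ¥15500 = ¥79800
  Exemption: ¥79800 ≤ ¥98000, so full ¥20000 applies
  Base: ¥79800 − ¥20000 = ¥59800
  ¥59800 × 10% = ¥5980

General income tax:
  ¥14000 × 16% = ¥2240
  ¥30000 × 20% = ¥6000
  ¥6900 × 25% = ¥1725
  → ¥9965

¥9965 > ¥5980, so the general income tax governs.

¥9965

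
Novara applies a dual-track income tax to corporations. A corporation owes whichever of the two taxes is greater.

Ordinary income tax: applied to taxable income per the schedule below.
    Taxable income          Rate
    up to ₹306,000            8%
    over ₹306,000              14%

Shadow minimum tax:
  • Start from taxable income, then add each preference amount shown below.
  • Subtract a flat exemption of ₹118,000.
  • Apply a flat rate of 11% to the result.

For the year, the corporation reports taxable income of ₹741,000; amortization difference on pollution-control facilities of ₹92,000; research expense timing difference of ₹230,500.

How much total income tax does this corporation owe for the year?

Ordinary income tax:
  ₹306,000 × 8% = ₹24,480
  ₹435,000 × 14% = ₹60,900
  → ₹85,380

Shadow minimum tax:
  Adjusted income: ₹741,000 + ₹92,000 + ₹230,500 = ₹1,063,500
  Less exemption ₹118,000 → base ₹945,500
  ₹945,500 × 11% = ₹104,005

₹104,005 > ₹85,380, so the shadow minimum tax is the binding amount.

₹104,005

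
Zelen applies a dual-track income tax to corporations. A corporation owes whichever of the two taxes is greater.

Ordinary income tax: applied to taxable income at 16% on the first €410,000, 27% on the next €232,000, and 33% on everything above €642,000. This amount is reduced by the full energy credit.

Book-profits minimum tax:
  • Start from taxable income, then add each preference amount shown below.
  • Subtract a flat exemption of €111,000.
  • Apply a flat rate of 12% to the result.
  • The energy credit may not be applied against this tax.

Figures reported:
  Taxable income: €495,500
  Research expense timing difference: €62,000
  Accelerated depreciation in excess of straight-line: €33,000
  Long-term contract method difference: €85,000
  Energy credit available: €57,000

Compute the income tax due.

€67,740

Ordinary income tax:
  €410,000 × 16% = €65,600
  €85,500 × 27% = €23,085
  → €88,685
  Less energy credit €57,000 → €31,685

Book-profits minimum tax:
  Adjusted income: €495,500 + €62,000 + €33,000 + €85,000 = €675,500
  Less exemption €111,000 → base €564,500
  €564,500 × 12% = €67,740

€67,740 > €31,685, so the book-profits minimum tax is the binding amount.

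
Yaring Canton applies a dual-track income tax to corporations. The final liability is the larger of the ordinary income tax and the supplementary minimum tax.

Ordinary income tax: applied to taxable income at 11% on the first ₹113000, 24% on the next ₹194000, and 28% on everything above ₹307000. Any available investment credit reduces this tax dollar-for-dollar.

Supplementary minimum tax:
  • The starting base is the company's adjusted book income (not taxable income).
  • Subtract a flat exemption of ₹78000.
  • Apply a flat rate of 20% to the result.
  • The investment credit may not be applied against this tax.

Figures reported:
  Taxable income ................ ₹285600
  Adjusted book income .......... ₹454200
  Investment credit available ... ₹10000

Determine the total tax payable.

₹75240

Supplementary minimum tax:
  Base (adjusted book income): ₹454200
  Less exemption ₹78000 → base ₹376200
  ₹376200 × 20% = ₹75240

Ordinary income tax:
  ₹113000 × 11% = ₹12430
  ₹172600 × 24% = ₹41424
  → ₹53854
  Less investment credit ₹10000 → ₹43854

₹75240 > ₹43854, so the supplementary minimum tax is the binding amount.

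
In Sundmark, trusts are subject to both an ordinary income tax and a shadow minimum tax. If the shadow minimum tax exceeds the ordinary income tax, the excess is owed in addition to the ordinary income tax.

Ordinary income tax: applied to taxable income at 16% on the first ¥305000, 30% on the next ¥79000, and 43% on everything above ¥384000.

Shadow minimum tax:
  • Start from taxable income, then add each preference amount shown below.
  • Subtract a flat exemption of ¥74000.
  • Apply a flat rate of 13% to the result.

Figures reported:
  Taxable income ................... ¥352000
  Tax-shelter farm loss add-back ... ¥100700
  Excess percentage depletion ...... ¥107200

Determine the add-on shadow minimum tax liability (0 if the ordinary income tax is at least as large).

¥267

Shadow minimum tax:
  Adjusted income: ¥352000 + ¥100700 + ¥107200 = ¥559900
  Less exemption ¥74000 → base ¥485900
  ¥485900 × 13% = ¥63167

Ordinary income tax:
  ¥305000 × 16% = ¥48800
  ¥47000 × 30% = ¥14100
  → ¥62900

Excess of shadow minimum tax over ordinary income tax: ¥63167 − ¥62900 = ¥267.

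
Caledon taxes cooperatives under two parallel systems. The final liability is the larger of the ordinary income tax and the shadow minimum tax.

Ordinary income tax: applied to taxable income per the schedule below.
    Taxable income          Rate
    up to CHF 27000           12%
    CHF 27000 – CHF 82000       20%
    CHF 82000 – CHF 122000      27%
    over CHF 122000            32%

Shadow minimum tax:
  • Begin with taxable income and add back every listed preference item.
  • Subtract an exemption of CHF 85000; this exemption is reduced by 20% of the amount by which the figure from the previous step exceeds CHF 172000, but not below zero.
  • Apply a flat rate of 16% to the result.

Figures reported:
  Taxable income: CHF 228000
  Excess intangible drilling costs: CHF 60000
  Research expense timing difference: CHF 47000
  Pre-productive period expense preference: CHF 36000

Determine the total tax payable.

Ordinary income tax:
  CHF 27000 × 12% = CHF 3240
  CHF 55000 × 20% = CHF 11000
  CHF 40000 × 27% = CHF 10800
  CHF 106000 × 32% = CHF 33920
  → CHF 58960

Shadow minimum tax:
  Adjusted income: CHF 228000 + CHF 60000 + CHF 47000 + CHF 36000 = CHF 371000
  Exemption: CHF 85000 − 20% × (CHF 371000 − CHF 172000) = CHF 85000 − CHF 39800 = CHF 45200
  Base: CHF 371000 − CHF 45200 = CHF 325800
  CHF 325800 × 16% = CHF 52128

CHF 58960 > CHF 52128, so the ordinary income tax governs.

CHF 58960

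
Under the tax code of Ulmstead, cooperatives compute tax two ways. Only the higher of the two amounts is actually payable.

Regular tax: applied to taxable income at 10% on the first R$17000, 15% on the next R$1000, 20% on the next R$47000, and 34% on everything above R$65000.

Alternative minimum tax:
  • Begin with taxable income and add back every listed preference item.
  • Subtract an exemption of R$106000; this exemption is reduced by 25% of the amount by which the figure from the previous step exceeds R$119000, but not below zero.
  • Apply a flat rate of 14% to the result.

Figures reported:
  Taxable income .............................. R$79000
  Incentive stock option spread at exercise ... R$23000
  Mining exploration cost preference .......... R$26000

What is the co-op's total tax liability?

Alternative minimum tax:
  Adjusted income: R$79000 + R$23000 + R$26000 = R$128000
  Exemption: R$106000 − 25% × (R$128000 − R$119000) = R$106000 − R$2250 = R$103750
  Base: R$128000 − R$103750 = R$24250
  R$24250 × 14% = R$3395

Regular tax:
  R$17000 × 10% = R$1700
  R$1000 × 15% = R$150
  R$47000 × 20% = R$9400
  R$14000 × 34% = R$4760
  → R$16010

R$16010 > R$3395, so the regular tax governs.

R$16010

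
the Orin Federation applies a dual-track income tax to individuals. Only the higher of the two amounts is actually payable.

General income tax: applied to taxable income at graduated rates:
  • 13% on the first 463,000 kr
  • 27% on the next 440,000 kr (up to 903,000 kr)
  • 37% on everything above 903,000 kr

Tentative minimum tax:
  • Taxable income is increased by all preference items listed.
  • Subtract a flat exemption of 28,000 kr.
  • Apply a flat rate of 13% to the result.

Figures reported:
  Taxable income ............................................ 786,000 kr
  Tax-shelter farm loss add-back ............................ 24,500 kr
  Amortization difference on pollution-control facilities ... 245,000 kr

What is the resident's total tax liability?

147,400 kr

General income tax:
  463,000 kr × 13% = 60,190 kr
  323,000 kr × 27% = 87,210 kr
  → 147,400 kr

Tentative minimum tax:
  Adjusted income: 786,000 kr + 24,500 kr + 245,000 kr = 1,055,500 kr
  Less exemption 28,000 kr → base 1,027,500 kr
  1,027,500 kr × 13% = 133,575 kr

147,400 kr > 133,575 kr, so the general income tax governs.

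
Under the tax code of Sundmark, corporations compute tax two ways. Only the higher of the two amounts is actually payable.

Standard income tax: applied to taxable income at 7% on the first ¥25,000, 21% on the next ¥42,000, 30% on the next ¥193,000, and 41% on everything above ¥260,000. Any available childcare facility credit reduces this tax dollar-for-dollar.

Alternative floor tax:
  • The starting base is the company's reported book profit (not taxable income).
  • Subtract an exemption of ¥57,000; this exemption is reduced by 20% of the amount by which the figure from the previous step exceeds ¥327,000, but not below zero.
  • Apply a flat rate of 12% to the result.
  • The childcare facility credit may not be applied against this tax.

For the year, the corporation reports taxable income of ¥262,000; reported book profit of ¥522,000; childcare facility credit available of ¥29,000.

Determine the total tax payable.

¥60,480

Alternative floor tax:
  Base (reported book profit): ¥522,000
  Exemption: ¥57,000 − 20% × (¥522,000 − ¥327,000) = ¥57,000 − ¥39,000 = ¥18,000
  Base: ¥522,000 − ¥18,000 = ¥504,000
  ¥504,000 × 12% = ¥60,480

Standard income tax:
  ¥25,000 × 7% = ¥1,750
  ¥42,000 × 21% = ¥8,820
  ¥193,000 × 30% = ¥57,900
  ¥2,000 × 41% = ¥820
  → ¥69,290
  Less childcare facility credit ¥29,000 → ¥40,290

¥60,480 > ¥40,290, so the alternative floor tax is the binding amount.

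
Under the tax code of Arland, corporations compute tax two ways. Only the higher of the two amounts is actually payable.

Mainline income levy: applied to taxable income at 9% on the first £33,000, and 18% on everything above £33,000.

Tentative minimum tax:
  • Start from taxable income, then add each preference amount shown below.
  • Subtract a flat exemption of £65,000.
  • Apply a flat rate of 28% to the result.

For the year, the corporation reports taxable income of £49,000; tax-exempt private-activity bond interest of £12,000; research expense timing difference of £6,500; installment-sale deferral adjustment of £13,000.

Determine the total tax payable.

Mainline income levy:
  £33,000 × 9% = £2,970
  £16,000 × 18% = £2,880
  → £5,850

Tentative minimum tax:
  Adjusted income: £49,000 + £12,000 + £6,500 + £13,000 = £80,500
  Less exemption £65,000 → base £15,500
  £15,500 × 28% = £4,340

£5,850 > £4,340, so the mainline income levy governs.

£5,850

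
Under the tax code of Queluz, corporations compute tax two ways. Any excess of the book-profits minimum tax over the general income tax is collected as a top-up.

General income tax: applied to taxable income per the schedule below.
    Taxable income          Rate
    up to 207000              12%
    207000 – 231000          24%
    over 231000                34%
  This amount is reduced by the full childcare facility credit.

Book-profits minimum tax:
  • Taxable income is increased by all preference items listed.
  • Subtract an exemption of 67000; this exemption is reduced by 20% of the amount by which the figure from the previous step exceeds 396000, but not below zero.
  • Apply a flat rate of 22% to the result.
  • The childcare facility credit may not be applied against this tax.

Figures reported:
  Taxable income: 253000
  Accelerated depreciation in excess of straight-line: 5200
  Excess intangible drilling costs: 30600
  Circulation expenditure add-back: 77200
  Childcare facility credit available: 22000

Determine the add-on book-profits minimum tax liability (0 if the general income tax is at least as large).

General income tax:
  207000 × 12% = 24840
  24000 × 24% = 5760
  22000 × 34% = 7480
  → 38080
  Less childcare facility credit 22000 → 16080

Book-profits minimum tax:
  Adjusted income: 253000 + 5200 + 30600 + 77200 = 366000
  Exemption: 366000 ≤ 396000, so full 67000 applies
  Base: 366000 − 67000 = 299000
  299000 × 22% = 65780

Excess of book-profits minimum tax over general income tax: 65780 − 16080 = 49700.

49700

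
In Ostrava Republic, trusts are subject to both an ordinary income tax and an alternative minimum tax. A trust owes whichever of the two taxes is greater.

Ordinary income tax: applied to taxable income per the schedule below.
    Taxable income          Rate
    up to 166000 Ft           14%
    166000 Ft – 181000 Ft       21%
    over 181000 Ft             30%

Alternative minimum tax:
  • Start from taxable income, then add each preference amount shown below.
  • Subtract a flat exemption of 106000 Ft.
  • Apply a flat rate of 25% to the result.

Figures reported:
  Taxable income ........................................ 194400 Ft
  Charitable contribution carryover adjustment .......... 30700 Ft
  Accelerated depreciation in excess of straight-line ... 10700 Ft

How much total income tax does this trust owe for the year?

Alternative minimum tax:
  Adjusted income: 194400 Ft + 30700 Ft + 10700 Ft = 235800 Ft
  Less exemption 106000 Ft → base 129800 Ft
  129800 Ft × 25% = 32450 Ft

Ordinary income tax:
  166000 Ft × 14% = 23240 Ft
  15000 Ft × 21% = 3150 Ft
  13400 Ft × 30% = 4020 Ft
  → 30410 Ft

32450 Ft > 30410 Ft, so the alternative minimum tax is the binding amount.

32450 Ft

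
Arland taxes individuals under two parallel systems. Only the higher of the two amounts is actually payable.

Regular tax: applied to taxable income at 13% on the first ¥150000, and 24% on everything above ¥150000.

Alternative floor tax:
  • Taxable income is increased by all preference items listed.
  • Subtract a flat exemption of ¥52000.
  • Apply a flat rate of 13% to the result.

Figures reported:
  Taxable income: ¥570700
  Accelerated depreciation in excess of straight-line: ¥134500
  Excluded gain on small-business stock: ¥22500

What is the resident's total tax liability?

Alternative floor tax:
  Adjusted income: ¥570700 + ¥134500 + ¥22500 = ¥727700
  Less exemption ¥52000 → base ¥675700
  ¥675700 × 13% = ¥87841

Regular tax:
  ¥150000 × 13% = ¥19500
  ¥420700 × 24% = ¥100968
  → ¥120468

¥120468 > ¥87841, so the regular tax governs.

¥120468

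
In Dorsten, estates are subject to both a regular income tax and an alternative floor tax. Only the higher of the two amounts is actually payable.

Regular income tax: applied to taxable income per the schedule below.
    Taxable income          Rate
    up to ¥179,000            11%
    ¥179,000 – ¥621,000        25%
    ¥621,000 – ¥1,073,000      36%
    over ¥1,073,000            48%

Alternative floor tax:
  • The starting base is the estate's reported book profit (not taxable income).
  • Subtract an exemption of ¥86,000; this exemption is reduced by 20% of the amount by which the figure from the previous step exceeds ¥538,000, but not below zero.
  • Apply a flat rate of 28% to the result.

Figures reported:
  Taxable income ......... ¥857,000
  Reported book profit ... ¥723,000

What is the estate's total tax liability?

¥215,150

Regular income tax:
  ¥179,000 × 11% = ¥19,690
  ¥442,000 × 25% = ¥110,500
  ¥236,000 × 36% = ¥84,960
  → ¥215,150

Alternative floor tax:
  Base (reported book profit): ¥723,000
  Exemption: ¥86,000 − 20% × (¥723,000 − ¥538,000) = ¥86,000 − ¥37,000 = ¥49,000
  Base: ¥723,000 − ¥49,000 = ¥674,000
  ¥674,000 × 28% = ¥188,720

¥215,150 > ¥188,720, so the regular income tax governs.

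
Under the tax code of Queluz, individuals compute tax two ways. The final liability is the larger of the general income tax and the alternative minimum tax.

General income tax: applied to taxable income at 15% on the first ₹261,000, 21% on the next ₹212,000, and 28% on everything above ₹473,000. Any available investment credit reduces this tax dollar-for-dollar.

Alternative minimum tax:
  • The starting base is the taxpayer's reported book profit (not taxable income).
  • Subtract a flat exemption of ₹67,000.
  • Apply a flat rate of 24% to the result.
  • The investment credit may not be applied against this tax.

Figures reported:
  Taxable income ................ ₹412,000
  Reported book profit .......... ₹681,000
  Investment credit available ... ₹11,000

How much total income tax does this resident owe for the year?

General income tax:
  ₹261,000 × 15% = ₹39,150
  ₹151,000 × 21% = ₹31,710
  → ₹70,860
  Less investment credit ₹11,000 → ₹59,860

Alternative minimum tax:
  Base (reported book profit): ₹681,000
  Less exemption ₹67,000 → base ₹614,000
  ₹614,000 × 24% = ₹147,360

₹147,360 > ₹59,860, so the alternative minimum tax is the binding amount.

₹147,360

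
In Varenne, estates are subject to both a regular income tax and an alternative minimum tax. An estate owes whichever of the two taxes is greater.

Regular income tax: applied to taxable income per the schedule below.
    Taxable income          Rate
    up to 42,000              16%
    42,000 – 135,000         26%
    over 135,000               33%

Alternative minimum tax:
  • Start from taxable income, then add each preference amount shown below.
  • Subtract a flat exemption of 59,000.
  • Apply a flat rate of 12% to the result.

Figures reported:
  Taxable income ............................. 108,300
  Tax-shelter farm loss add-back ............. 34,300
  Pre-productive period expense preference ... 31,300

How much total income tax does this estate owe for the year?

Regular income tax:
  42,000 × 16% = 6,720
  66,300 × 26% = 17,238
  → 23,958

Alternative minimum tax:
  Adjusted income: 108,300 + 34,300 + 31,300 = 173,900
  Less exemption 59,000 → base 114,900
  114,900 × 12% = 13,788

23,958 > 13,788, so the regular income tax governs.

23,958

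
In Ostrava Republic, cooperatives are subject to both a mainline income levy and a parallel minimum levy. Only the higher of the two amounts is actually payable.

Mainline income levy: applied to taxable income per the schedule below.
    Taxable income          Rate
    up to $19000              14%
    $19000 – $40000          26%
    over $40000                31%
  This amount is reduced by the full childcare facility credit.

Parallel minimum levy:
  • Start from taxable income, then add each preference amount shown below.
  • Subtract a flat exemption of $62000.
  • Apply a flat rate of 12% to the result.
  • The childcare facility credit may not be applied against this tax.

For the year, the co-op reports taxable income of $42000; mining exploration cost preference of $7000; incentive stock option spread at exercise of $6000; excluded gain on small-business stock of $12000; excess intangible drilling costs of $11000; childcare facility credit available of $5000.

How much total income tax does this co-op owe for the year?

Parallel minimum levy:
  Adjusted income: $42000 + $7000 + $6000 + $12000 + $11000 = $78000
  Less exemption $62000 → base $16000
  $16000 × 12% = $1920

Mainline income levy:
  $19000 × 14% = $2660
  $21000 × 26% = $5460
  $2000 × 31% = $620
  → $8740
  Less childcare facility credit $5000 → $3740

$3740 > $1920, so the mainline income levy governs.

$3740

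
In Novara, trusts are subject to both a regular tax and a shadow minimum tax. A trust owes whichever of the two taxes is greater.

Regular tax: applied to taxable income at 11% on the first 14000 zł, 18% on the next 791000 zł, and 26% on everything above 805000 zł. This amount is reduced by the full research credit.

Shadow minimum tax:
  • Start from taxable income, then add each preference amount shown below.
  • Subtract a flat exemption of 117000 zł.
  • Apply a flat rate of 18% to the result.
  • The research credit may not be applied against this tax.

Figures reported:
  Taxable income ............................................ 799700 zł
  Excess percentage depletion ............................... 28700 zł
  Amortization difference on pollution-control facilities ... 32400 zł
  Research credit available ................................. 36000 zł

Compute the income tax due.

Regular tax:
  14000 zł × 11% = 1540 zł
  785700 zł × 18% = 141426 zł
  → 142966 zł
  Less research credit 36000 zł → 106966 zł

Shadow minimum tax:
  Adjusted income: 799700 zł + 28700 zł + 32400 zł = 860800 zł
  Less exemption 117000 zł → base 743800 zł
  743800 zł × 18% = 133884 zł

133884 zł > 106966 zł, so the shadow minimum tax is the binding amount.

133884 zł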